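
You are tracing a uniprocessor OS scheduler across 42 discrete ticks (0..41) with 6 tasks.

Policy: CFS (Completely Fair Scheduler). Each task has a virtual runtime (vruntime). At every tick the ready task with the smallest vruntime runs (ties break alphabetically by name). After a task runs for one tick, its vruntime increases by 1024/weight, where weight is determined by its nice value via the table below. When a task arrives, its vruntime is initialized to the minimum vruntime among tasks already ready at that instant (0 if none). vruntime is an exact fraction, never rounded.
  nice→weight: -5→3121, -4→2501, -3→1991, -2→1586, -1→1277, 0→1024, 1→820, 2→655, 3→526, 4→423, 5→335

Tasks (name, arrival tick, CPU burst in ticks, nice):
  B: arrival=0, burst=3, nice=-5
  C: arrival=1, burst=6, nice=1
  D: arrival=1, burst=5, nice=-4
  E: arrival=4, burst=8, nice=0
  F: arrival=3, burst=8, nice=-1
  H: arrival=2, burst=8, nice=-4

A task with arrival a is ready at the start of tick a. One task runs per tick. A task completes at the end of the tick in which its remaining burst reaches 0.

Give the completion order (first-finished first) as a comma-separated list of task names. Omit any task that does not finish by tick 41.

t=0: vr[B=0] → run B
t=1: vr[B=1024/3121 C=1024/3121 D=1024/3121] → run B
t=2: vr[B=2048/3121 C=1024/3121 D=1024/3121 H=1024/3121] → run C
t=3: vr[B=2048/3121 C=1008896/639805 D=1024/3121 F=1024/3121 H=1024/3121] → run D
t=4: vr[B=2048/3121 C=1008896/639805 D=5756928/7805621 E=1024/3121 F=1024/3121 H=1024/3121] → run E
t=5: vr[B=2048/3121 C=1008896/639805 D=5756928/7805621 E=4145/3121 F=1024/3121 H=1024/3121] → run F
t=6: vr[B=2048/3121 C=1008896/639805 D=5756928/7805621 E=4145/3121 F=4503552/3985517 H=1024/3121] → run H
t=7: vr[B=2048/3121 C=1008896/639805 D=5756928/7805621 E=4145/3121 F=4503552/3985517 H=5756928/7805621] → run B
t=8: vr[C=1008896/639805 D=5756928/7805621 E=4145/3121 F=4503552/3985517 H=5756928/7805621] → run D
t=9: vr[C=1008896/639805 D=8952832/7805621 E=4145/3121 F=4503552/3985517 H=5756928/7805621] → run H
t=10: vr[C=1008896/639805 D=8952832/7805621 E=4145/3121 F=4503552/3985517 H=8952832/7805621] → run F
t=11: vr[C=1008896/639805 D=8952832/7805621 E=4145/3121 F=7699456/3985517 H=8952832/7805621] → run D
t=12: vr[C=1008896/639805 D=12148736/7805621 E=4145/3121 F=7699456/3985517 H=8952832/7805621] → run H
t=13: vr[C=1008896/639805 D=12148736/7805621 E=4145/3121 F=7699456/3985517 H=12148736/7805621] → run E
t=14: vr[C=1008896/639805 D=12148736/7805621 E=7266/3121 F=7699456/3985517 H=12148736/7805621] → run D
t=15: vr[C=1008896/639805 D=15344640/7805621 E=7266/3121 F=7699456/3985517 H=12148736/7805621] → run H
t=16: vr[C=1008896/639805 D=15344640/7805621 E=7266/3121 F=7699456/3985517 H=15344640/7805621] → run C
t=17: vr[C=1807872/639805 D=15344640/7805621 E=7266/3121 F=7699456/3985517 H=15344640/7805621] → run F
t=18: vr[C=1807872/639805 D=15344640/7805621 E=7266/3121 F=10895360/3985517 H=15344640/7805621] → run D
t=19: vr[C=1807872/639805 E=7266/3121 F=10895360/3985517 H=15344640/7805621] → run H
t=20: vr[C=1807872/639805 E=7266/3121 F=10895360/3985517 H=18540544/7805621] → run E
t=21: vr[C=1807872/639805 E=10387/3121 F=10895360/3985517 H=18540544/7805621] → run H
t=22: vr[C=1807872/639805 E=10387/3121 F=10895360/3985517 H=21736448/7805621] → run F
t=23: vr[C=1807872/639805 E=10387/3121 F=14091264/3985517 H=21736448/7805621] → run H
t=24: vr[C=1807872/639805 E=10387/3121 F=14091264/3985517 H=24932352/7805621] → run C
t=25: vr[C=2606848/639805 E=10387/3121 F=14091264/3985517 H=24932352/7805621] → run H
t=26: vr[C=2606848/639805 E=10387/3121 F=14091264/3985517] → run E
t=27: vr[C=2606848/639805 E=13508/3121 F=14091264/3985517] → run F
t=28: vr[C=2606848/639805 E=13508/3121 F=17287168/3985517] → run C
t=29: vr[C=3405824/639805 E=13508/3121 F=17287168/3985517] → run E
t=30: vr[C=3405824/639805 E=16629/3121 F=17287168/3985517] → run F
t=31: vr[C=3405824/639805 E=16629/3121 F=20483072/3985517] → run F
t=32: vr[C=3405824/639805 E=16629/3121 F=23678976/3985517] → run C
t=33: vr[C=840960/127961 E=16629/3121 F=23678976/3985517] → run E
t=34: vr[C=840960/127961 E=19750/3121 F=23678976/3985517] → run F
t=35: vr[C=840960/127961 E=19750/3121] → run E
t=36: vr[C=840960/127961 E=22871/3121] → run C
t=37: vr[E=22871/3121] → run E
t=38: (idle)
t=39: (idle)
t=40: (idle)
t=41: (idle)

completion order = B, D, H, F, C, E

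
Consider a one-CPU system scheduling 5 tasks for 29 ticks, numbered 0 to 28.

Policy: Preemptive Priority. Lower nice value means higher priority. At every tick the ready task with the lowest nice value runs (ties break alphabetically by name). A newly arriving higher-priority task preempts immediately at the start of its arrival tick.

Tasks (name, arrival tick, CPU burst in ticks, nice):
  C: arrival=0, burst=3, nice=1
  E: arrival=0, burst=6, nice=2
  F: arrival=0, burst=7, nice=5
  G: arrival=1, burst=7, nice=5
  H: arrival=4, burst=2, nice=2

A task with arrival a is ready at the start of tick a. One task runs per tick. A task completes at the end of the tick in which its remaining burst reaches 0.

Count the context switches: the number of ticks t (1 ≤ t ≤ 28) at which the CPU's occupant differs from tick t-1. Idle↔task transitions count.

context switches = 5

t=0: ready={C,E,F} → run C
t=1: ready={C,E,F,G} → run C
t=2: ready={C,E,F,G} → run C
t=3: ready={E,F,G} → run E
t=4: ready={E,F,G,H} → run E
t=5: ready={E,F,G,H} → run E
t=6: ready={E,F,G,H} → run E
t=7: ready={E,F,G,H} → run E
t=8: ready={E,F,G,H} → run E
t=9: ready={F,G,H} → run H
t=10: ready={F,G,H} → run H
t=11: ready={F,G} → run F
t=12: ready={F,G} → run F
t=13: ready={F,G} → run F
t=14: ready={F,G} → run F
t=15: ready={F,G} → run F
t=16: ready={F,G} → run F
t=17: ready={F,G} → run F
t=18: ready={G} → run G
t=19: ready={G} → run G
t=20: ready={G} → run G
t=21: ready={G} → run G
t=22: ready={G} → run G
t=23: ready={G} → run G
t=24: ready={G} → run G
t=25: (idle)
t=26: (idle)
t=27: (idle)
t=28: (idle)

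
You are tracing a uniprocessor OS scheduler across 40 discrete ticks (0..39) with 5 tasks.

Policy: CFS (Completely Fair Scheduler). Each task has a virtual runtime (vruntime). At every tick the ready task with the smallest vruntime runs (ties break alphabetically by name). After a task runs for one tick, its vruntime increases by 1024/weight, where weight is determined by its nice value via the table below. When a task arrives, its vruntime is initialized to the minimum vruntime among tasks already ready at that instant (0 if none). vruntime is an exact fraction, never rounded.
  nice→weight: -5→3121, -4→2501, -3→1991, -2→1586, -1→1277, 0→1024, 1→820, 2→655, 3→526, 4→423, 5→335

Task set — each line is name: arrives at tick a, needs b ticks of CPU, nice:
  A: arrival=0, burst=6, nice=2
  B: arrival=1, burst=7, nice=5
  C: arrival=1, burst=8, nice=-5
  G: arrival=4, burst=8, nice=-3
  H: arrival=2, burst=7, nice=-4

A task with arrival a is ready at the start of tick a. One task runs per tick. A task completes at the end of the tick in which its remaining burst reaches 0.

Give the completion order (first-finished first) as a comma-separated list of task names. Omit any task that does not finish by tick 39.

completion order = C, H, G, A, B

t=0: vr[A=0] → run A
t=1: vr[A=1024/655 B=1024/655 C=1024/655] → run A
t=2: vr[A=2048/655 B=1024/655 C=1024/655 H=1024/655] → run B
t=3: vr[A=2048/655 B=202752/43885 C=1024/655 H=1024/655] → run C
t=4: vr[A=2048/655 B=202752/43885 C=3866624/2044255 G=1024/655 H=1024/655] → run G
t=5: vr[A=2048/655 B=202752/43885 C=3866624/2044255 G=2709504/1304105 H=1024/655] → run H
t=6: vr[A=2048/655 B=202752/43885 C=3866624/2044255 G=2709504/1304105 H=3231744/1638155] → run C
t=7: vr[A=2048/655 B=202752/43885 C=4537344/2044255 G=2709504/1304105 H=3231744/1638155] → run H
t=8: vr[A=2048/655 B=202752/43885 C=4537344/2044255 G=2709504/1304105 H=3902464/1638155] → run G
t=9: vr[A=2048/655 B=202752/43885 C=4537344/2044255 G=3380224/1304105 H=3902464/1638155] → run C
t=10: vr[A=2048/655 B=202752/43885 C=5208064/2044255 G=3380224/1304105 H=3902464/1638155] → run H
t=11: vr[A=2048/655 B=202752/43885 C=5208064/2044255 G=3380224/1304105 H=4573184/1638155] → run C
t=12: vr[A=2048/655 B=202752/43885 C=5878784/2044255 G=3380224/1304105 H=4573184/1638155] → run G
t=13: vr[A=2048/655 B=202752/43885 C=5878784/2044255 G=4050944/1304105 H=4573184/1638155] → run H
t=14: vr[A=2048/655 B=202752/43885 C=5878784/2044255 G=4050944/1304105 H=5243904/1638155] → run C
t=15: vr[A=2048/655 B=202752/43885 C=6549504/2044255 G=4050944/1304105 H=5243904/1638155] → run G
t=16: vr[A=2048/655 B=202752/43885 C=6549504/2044255 G=4721664/1304105 H=5243904/1638155] → run A
t=17: vr[A=3072/655 B=202752/43885 C=6549504/2044255 G=4721664/1304105 H=5243904/1638155] → run H
t=18: vr[A=3072/655 B=202752/43885 C=6549504/2044255 G=4721664/1304105 H=5914624/1638155] → run C
t=19: vr[A=3072/655 B=202752/43885 C=7220224/2044255 G=4721664/1304105 H=5914624/1638155] → run C
t=20: vr[A=3072/655 B=202752/43885 C=7890944/2044255 G=4721664/1304105 H=5914624/1638155] → run H
t=21: vr[A=3072/655 B=202752/43885 C=7890944/2044255 G=4721664/1304105 H=6585344/1638155] → run G
t=22: vr[A=3072/655 B=202752/43885 C=7890944/2044255 G=5392384/1304105 H=6585344/1638155] → run C
t=23: vr[A=3072/655 B=202752/43885 G=5392384/1304105 H=6585344/1638155] → run H
t=24: vr[A=3072/655 B=202752/43885 G=5392384/1304105] → run G
t=25: vr[A=3072/655 B=202752/43885 G=6063104/1304105] → run B
t=26: vr[A=3072/655 B=336896/43885 G=6063104/1304105] → run G
t=27: vr[A=3072/655 B=336896/43885 G=6733824/1304105] → run A
t=28: vr[A=4096/655 B=336896/43885 G=6733824/1304105] → run G
t=29: vr[A=4096/655 B=336896/43885] → run A
t=30: vr[A=1024/131 B=336896/43885] → run B
t=31: vr[A=1024/131 B=94208/8777] → run A
t=32: vr[B=94208/8777] → run B
t=33: vr[B=605184/43885] → run B
t=34: vr[B=739328/43885] → run B
t=35: vr[B=873472/43885] → run B
t=36: (idle)
t=37: (idle)
t=38: (idle)
t=39: (idle)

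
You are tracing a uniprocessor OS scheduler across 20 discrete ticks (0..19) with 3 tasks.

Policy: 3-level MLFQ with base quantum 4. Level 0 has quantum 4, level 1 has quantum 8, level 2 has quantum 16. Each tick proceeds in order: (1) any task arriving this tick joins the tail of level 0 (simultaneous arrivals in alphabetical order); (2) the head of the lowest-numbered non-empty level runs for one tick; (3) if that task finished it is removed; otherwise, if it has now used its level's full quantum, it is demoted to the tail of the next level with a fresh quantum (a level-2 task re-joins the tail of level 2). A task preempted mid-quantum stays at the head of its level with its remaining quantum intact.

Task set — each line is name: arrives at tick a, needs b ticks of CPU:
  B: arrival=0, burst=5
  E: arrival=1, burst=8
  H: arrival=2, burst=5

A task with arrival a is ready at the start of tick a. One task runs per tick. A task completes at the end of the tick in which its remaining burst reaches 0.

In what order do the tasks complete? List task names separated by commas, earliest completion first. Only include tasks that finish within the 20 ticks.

t=0: L0/L1/L2 = B/-/- → run B
t=1: L0/L1/L2 = BE/-/- → run B
t=2: L0/L1/L2 = BEH/-/- → run B
t=3: L0/L1/L2 = BEH/-/- → run B
t=4: L0/L1/L2 = EH/B/- → run E
t=5: L0/L1/L2 = EH/B/- → run E
t=6: L0/L1/L2 = EH/B/- → run E
t=7: L0/L1/L2 = EH/B/- → run E
t=8: L0/L1/L2 = H/BE/- → run H
t=9: L0/L1/L2 = H/BE/- → run H
t=10: L0/L1/L2 = H/BE/- → run H
t=11: L0/L1/L2 = H/BE/- → run H
t=12: L0/L1/L2 = -/BEH/- → run B
t=13: L0/L1/L2 = -/EH/- → run E
t=14: L0/L1/L2 = -/EH/- → run E
t=15: L0/L1/L2 = -/EH/- → run E
t=16: L0/L1/L2 = -/EH/- → run E
t=17: L0/L1/L2 = -/H/- → run H
t=18: (idle)
t=19: (idle)

completion order = B, E, H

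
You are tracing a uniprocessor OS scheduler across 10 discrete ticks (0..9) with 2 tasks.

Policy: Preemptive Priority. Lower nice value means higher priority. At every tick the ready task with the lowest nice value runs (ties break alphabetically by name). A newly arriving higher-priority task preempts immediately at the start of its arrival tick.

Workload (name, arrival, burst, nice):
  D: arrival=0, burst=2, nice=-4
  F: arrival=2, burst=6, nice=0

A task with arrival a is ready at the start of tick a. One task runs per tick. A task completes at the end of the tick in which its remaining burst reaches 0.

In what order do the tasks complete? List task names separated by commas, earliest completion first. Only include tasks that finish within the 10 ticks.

t=0: ready={D} → run D
t=1: ready={D} → run D
t=2: ready={F} → run F
t=3: ready={F} → run F
t=4: ready={F} → run F
t=5: ready={F} → run F
t=6: ready={F} → run F
t=7: ready={F} → run F
t=8: (idle)
t=9: (idle)

completion order = D, F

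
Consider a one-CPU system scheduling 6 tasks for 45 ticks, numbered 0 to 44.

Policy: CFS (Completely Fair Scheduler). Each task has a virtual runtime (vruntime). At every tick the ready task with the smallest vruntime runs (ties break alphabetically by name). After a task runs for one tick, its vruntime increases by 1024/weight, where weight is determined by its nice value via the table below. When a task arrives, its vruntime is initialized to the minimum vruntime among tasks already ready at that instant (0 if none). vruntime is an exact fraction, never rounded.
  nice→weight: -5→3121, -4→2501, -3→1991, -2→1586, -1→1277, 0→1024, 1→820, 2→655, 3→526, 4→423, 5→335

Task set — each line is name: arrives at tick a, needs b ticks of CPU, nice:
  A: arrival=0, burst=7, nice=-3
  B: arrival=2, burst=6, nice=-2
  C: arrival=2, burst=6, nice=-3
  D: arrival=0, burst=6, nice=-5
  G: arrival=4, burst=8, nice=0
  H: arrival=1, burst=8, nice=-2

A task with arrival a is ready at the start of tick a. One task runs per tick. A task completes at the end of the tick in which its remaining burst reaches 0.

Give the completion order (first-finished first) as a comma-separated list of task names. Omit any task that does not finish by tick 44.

t=0: vr[A=0 D=0] → run A
t=1: vr[A=1024/1991 D=0 H=0] → run D
t=2: vr[A=1024/1991 B=0 C=0 D=1024/3121 H=0] → run B
t=3: vr[A=1024/1991 B=512/793 C=0 D=1024/3121 H=0] → run C
t=4: vr[A=1024/1991 B=512/793 C=1024/1991 D=1024/3121 G=0 H=0] → run G
t=5: vr[A=1024/1991 B=512/793 C=1024/1991 D=1024/3121 G=1 H=0] → run H
t=6: vr[A=1024/1991 B=512/793 C=1024/1991 D=1024/3121 G=1 H=512/793] → run D
t=7: vr[A=1024/1991 B=512/793 C=1024/1991 D=2048/3121 G=1 H=512/793] → run A
t=8: vr[A=2048/1991 B=512/793 C=1024/1991 D=2048/3121 G=1 H=512/793] → run C
t=9: vr[A=2048/1991 B=512/793 C=2048/1991 D=2048/3121 G=1 H=512/793] → run B
t=10: vr[A=2048/1991 B=1024/793 C=2048/1991 D=2048/3121 G=1 H=512/793] → run H
t=11: vr[A=2048/1991 B=1024/793 C=2048/1991 D=2048/3121 G=1 H=1024/793] → run D
t=12: vr[A=2048/1991 B=1024/793 C=2048/1991 D=3072/3121 G=1 H=1024/793] → run D
t=13: vr[A=2048/1991 B=1024/793 C=2048/1991 D=4096/3121 G=1 H=1024/793] → run G
t=14: vr[A=2048/1991 B=1024/793 C=2048/1991 D=4096/3121 G=2 H=1024/793] → run A
t=15: vr[A=3072/1991 B=1024/793 C=2048/1991 D=4096/3121 G=2 H=1024/793] → run C
t=16: vr[A=3072/1991 B=1024/793 C=3072/1991 D=4096/3121 G=2 H=1024/793] → run B
t=17: vr[A=3072/1991 B=1536/793 C=3072/1991 D=4096/3121 G=2 H=1024/793] → run H
t=18: vr[A=3072/1991 B=1536/793 C=3072/1991 D=4096/3121 G=2 H=1536/793] → run D
t=19: vr[A=3072/1991 B=1536/793 C=3072/1991 D=5120/3121 G=2 H=1536/793] → run A
t=20: vr[A=4096/1991 B=1536/793 C=3072/1991 D=5120/3121 G=2 H=1536/793] → run C
t=21: vr[A=4096/1991 B=1536/793 C=4096/1991 D=5120/3121 G=2 H=1536/793] → run D
t=22: vr[A=4096/1991 B=1536/793 C=4096/1991 G=2 H=1536/793] → run B
t=23: vr[A=4096/1991 B=2048/793 C=4096/1991 G=2 H=1536/793] → run H
t=24: vr[A=4096/1991 B=2048/793 C=4096/1991 G=2 H=2048/793] → run G
t=25: vr[A=4096/1991 B=2048/793 C=4096/1991 G=3 H=2048/793] → run A
t=26: vr[A=5120/1991 B=2048/793 C=4096/1991 G=3 H=2048/793] → run C
t=27: vr[A=5120/1991 B=2048/793 C=5120/1991 G=3 H=2048/793] → run A
t=28: vr[A=6144/1991 B=2048/793 C=5120/1991 G=3 H=2048/793] → run C
t=29: vr[A=6144/1991 B=2048/793 G=3 H=2048/793] → run B
t=30: vr[A=6144/1991 B=2560/793 G=3 H=2048/793] → run H
t=31: vr[A=6144/1991 B=2560/793 G=3 H=2560/793] → run G
t=32: vr[A=6144/1991 B=2560/793 G=4 H=2560/793] → run A
t=33: vr[B=2560/793 G=4 H=2560/793] → run B
t=34: vr[G=4 H=2560/793] → run H
t=35: vr[G=4 H=3072/793] → run H
t=36: vr[G=4 H=3584/793] → run G
t=37: vr[G=5 H=3584/793] → run H
t=38: vr[G=5] → run G
t=39: vr[G=6] → run G
t=40: vr[G=7] → run G
t=41: (idle)
t=42: (idle)
t=43: (idle)
t=44: (idle)

completion order = D, C, A, B, H, G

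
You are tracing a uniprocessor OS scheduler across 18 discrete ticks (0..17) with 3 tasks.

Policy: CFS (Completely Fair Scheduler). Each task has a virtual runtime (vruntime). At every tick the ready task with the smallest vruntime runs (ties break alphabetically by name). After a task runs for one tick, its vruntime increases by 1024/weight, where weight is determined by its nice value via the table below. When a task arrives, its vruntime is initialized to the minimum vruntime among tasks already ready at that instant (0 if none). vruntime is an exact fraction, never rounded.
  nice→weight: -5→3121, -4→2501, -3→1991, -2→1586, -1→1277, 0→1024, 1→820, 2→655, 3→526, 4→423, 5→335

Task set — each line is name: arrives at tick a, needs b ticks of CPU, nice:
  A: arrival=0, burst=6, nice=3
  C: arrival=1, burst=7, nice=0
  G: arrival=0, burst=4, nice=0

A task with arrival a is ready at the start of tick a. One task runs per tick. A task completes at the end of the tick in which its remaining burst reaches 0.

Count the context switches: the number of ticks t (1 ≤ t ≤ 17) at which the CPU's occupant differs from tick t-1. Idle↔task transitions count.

context switches = 15

t=0: vr[A=0 G=0] → run A
t=1: vr[A=512/263 C=0 G=0] → run C
t=2: vr[A=512/263 C=1 G=0] → run G
t=3: vr[A=512/263 C=1 G=1] → run C
t=4: vr[A=512/263 C=2 G=1] → run G
t=5: vr[A=512/263 C=2 G=2] → run A
t=6: vr[A=1024/263 C=2 G=2] → run C
t=7: vr[A=1024/263 C=3 G=2] → run G
t=8: vr[A=1024/263 C=3 G=3] → run C
t=9: vr[A=1024/263 C=4 G=3] → run G
t=10: vr[A=1024/263 C=4] → run A
t=11: vr[A=1536/263 C=4] → run C
t=12: vr[A=1536/263 C=5] → run C
t=13: vr[A=1536/263 C=6] → run A
t=14: vr[A=2048/263 C=6] → run C
t=15: vr[A=2048/263] → run A
t=16: vr[A=2560/263] → run A
t=17: (idle)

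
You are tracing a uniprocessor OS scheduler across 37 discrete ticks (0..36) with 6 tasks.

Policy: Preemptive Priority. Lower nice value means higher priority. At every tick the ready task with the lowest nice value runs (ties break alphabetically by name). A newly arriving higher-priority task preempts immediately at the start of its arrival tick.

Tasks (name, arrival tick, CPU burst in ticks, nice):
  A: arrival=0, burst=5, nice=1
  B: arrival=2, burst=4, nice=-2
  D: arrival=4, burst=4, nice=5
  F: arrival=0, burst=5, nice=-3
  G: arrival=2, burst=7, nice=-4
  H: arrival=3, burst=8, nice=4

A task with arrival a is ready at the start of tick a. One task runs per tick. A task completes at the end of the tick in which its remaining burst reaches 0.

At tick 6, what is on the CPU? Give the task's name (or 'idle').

t=0: ready={A,F} → run F
t=1: ready={A,F} → run F
t=2: ready={A,B,F,G} → run G
t=3: ready={A,B,F,G,H} → run G
t=4: ready={A,B,D,F,G,H} → run G
t=5: ready={A,B,D,F,G,H} → run G
t=6: ready={A,B,D,F,G,H} → run G
t=7: ready={A,B,D,F,G,H} → run G
t=8: ready={A,B,D,F,G,H} → run G
t=9: ready={A,B,D,F,H} → run F
t=10: ready={A,B,D,F,H} → run F
t=11: ready={A,B,D,F,H} → run F
t=12: ready={A,B,D,H} → run B
t=13: ready={A,B,D,H} → run B
t=14: ready={A,B,D,H} → run B
t=15: ready={A,B,D,H} → run B
t=16: ready={A,D,H} → run A
t=17: ready={A,D,H} → run A
t=18: ready={A,D,H} → run A
t=19: ready={A,D,H} → run A
t=20: ready={A,D,H} → run A
t=21: ready={D,H} → run H
t=22: ready={D,H} → run H
t=23: ready={D,H} → run H
t=24: ready={D,H} → run H
t=25: ready={D,H} → run H
t=26: ready={D,H} → run H
t=27: ready={D,H} → run H
t=28: ready={D,H} → run H
t=29: ready={D} → run D
t=30: ready={D} → run D
t=31: ready={D} → run D
t=32: ready={D} → run D
t=33: (idle)
t=34: (idle)
t=35: (idle)
t=36: (idle)

running at tick 6 = G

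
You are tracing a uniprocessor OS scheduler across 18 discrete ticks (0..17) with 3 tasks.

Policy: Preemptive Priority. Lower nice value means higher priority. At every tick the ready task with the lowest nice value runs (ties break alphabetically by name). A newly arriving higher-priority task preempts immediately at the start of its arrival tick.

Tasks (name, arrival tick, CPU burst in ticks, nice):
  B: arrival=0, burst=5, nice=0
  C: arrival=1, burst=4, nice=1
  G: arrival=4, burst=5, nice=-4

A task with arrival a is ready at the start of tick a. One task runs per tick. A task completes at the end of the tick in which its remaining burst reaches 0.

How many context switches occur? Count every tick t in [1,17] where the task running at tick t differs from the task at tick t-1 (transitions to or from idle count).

context switches = 4

t=0: ready={B} → run B
t=1: ready={B,C} → run B
t=2: ready={B,C} → run B
t=3: ready={B,C} → run B
t=4: ready={B,C,G} → run G
t=5: ready={B,C,G} → run G
t=6: ready={B,C,G} → run G
t=7: ready={B,C,G} → run G
t=8: ready={B,C,G} → run G
t=9: ready={B,C} → run B
t=10: ready={C} → run C
t=11: ready={C} → run C
t=12: ready={C} → run C
t=13: ready={C} → run C
t=14: (idle)
t=15: (idle)
t=16: (idle)
t=17: (idle)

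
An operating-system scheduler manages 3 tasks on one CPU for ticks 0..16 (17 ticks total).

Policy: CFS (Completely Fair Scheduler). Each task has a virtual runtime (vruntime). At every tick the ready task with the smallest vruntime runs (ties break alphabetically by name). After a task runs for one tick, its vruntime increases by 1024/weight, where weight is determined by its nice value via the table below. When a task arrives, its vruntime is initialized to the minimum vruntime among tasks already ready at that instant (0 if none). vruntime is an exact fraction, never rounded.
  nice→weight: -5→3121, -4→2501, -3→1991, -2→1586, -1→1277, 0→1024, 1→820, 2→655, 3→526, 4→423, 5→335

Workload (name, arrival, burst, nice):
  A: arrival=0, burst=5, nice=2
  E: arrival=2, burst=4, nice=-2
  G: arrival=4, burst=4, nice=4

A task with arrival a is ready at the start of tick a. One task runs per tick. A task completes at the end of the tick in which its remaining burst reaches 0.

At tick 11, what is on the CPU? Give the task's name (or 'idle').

running at tick 11 = G

t=0: vr[A=0] → run A
t=1: vr[A=1024/655] → run A
t=2: vr[A=2048/655 E=2048/655] → run A
t=3: vr[A=3072/655 E=2048/655] → run E
t=4: vr[A=3072/655 E=1959424/519415 G=1959424/519415] → run E
t=5: vr[A=3072/655 E=2294784/519415 G=1959424/519415] → run G
t=6: vr[A=3072/655 E=2294784/519415 G=1360717312/219712545] → run E
t=7: vr[A=3072/655 E=2630144/519415 G=1360717312/219712545] → run A
t=8: vr[A=4096/655 E=2630144/519415 G=1360717312/219712545] → run E
t=9: vr[A=4096/655 G=1360717312/219712545] → run G
t=10: vr[A=4096/655 G=1892598272/219712545] → run A
t=11: vr[G=1892598272/219712545] → run G
t=12: vr[G=808159744/73237515] → run G
t=13: (idle)
t=14: (idle)
t=15: (idle)
t=16: (idle)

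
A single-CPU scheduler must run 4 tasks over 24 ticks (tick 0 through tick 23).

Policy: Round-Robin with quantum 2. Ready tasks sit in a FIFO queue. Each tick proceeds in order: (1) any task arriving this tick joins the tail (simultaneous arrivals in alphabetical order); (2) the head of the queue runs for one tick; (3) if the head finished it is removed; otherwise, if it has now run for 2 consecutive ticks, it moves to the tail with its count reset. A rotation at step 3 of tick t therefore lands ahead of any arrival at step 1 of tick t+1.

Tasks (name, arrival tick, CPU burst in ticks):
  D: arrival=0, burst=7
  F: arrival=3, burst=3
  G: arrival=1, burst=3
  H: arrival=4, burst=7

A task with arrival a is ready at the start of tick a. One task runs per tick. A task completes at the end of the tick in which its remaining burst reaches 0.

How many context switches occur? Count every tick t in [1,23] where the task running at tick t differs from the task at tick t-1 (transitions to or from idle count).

t=0: queue=[D] q_used=0 → run D
t=1: queue=[D,G] q_used=1 → run D
t=2: queue=[G,D] q_used=0 → run G
t=3: queue=[G,D,F] q_used=1 → run G
t=4: queue=[D,F,G,H] q_used=0 → run D
t=5: queue=[D,F,G,H] q_used=1 → run D
t=6: queue=[F,G,H,D] q_used=0 → run F
t=7: queue=[F,G,H,D] q_used=1 → run F
t=8: queue=[G,H,D,F] q_used=0 → run G
t=9: queue=[H,D,F] q_used=0 → run H
t=10: queue=[H,D,F] q_used=1 → run H
t=11: queue=[D,F,H] q_used=0 → run D
t=12: queue=[D,F,H] q_used=1 → run D
t=13: queue=[F,H,D] q_used=0 → run F
t=14: queue=[H,D] q_used=0 → run H
t=15: queue=[H,D] q_used=1 → run H
t=16: queue=[D,H] q_used=0 → run D
t=17: queue=[H] q_used=0 → run H
t=18: queue=[H] q_used=1 → run H
t=19: queue=[H] q_used=0 → run H
t=20: (idle)
t=21: (idle)
t=22: (idle)
t=23: (idle)

context switches = 11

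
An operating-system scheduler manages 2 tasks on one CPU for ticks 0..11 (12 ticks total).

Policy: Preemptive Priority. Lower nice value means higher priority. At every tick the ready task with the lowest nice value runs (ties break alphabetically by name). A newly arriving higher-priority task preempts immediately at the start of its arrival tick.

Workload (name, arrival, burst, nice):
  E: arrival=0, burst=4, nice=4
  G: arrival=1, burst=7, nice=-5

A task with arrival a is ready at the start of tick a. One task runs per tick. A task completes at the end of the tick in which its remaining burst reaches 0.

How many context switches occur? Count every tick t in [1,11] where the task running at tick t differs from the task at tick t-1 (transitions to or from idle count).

t=0: ready={E} → run E
t=1: ready={E,G} → run G
t=2: ready={E,G} → run G
t=3: ready={E,G} → run G
t=4: ready={E,G} → run G
t=5: ready={E,G} → run G
t=6: ready={E,G} → run G
t=7: ready={E,G} → run G
t=8: ready={E} → run E
t=9: ready={E} → run E
t=10: ready={E} → run E
t=11: (idle)

context switches = 3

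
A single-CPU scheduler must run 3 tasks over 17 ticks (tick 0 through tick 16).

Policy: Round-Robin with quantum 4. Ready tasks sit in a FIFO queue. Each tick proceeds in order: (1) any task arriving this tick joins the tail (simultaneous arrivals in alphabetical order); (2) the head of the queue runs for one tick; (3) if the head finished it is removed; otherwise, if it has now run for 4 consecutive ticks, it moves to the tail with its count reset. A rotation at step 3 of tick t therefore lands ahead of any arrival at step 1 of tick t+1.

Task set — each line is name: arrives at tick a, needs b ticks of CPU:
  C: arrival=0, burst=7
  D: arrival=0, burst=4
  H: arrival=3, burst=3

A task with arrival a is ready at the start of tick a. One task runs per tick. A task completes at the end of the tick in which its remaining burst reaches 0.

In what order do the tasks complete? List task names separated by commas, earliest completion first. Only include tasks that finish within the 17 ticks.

t=0: queue=[C,D] q_used=0 → run C
t=1: queue=[C,D] q_used=1 → run C
t=2: queue=[C,D] q_used=2 → run C
t=3: queue=[C,D,H] q_used=3 → run C
t=4: queue=[D,H,C] q_used=0 → run D
t=5: queue=[D,H,C] q_used=1 → run D
t=6: queue=[D,H,C] q_used=2 → run D
t=7: queue=[D,H,C] q_used=3 → run D
t=8: queue=[H,C] q_used=0 → run H
t=9: queue=[H,C] q_used=1 → run H
t=10: queue=[H,C] q_used=2 → run H
t=11: queue=[C] q_used=0 → run C
t=12: queue=[C] q_used=1 → run C
t=13: queue=[C] q_used=2 → run C
t=14: (idle)
t=15: (idle)
t=16: (idle)

completion order = D, H, C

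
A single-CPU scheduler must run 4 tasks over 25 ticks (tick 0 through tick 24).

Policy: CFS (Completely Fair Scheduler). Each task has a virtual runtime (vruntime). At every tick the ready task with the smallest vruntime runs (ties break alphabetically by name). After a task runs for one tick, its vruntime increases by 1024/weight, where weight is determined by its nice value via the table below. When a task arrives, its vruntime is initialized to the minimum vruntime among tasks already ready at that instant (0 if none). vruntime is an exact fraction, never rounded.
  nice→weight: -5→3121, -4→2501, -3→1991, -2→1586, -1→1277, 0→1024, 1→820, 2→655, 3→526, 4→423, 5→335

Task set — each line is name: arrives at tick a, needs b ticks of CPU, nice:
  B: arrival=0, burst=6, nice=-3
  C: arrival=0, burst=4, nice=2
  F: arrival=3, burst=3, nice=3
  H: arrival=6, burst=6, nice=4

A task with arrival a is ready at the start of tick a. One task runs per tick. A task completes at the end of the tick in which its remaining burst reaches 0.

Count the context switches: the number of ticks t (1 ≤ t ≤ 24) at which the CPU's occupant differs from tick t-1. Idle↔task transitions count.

context switches = 14

t=0: vr[B=0 C=0] → run B
t=1: vr[B=1024/1991 C=0] → run C
t=2: vr[B=1024/1991 C=1024/655] → run B
t=3: vr[B=2048/1991 C=1024/655 F=2048/1991] → run B
t=4: vr[B=3072/1991 C=1024/655 F=2048/1991] → run F
t=5: vr[B=3072/1991 C=1024/655 F=1558016/523633] → run B
t=6: vr[B=4096/1991 C=1024/655 F=1558016/523633 H=1024/655] → run C
t=7: vr[B=4096/1991 C=2048/655 F=1558016/523633 H=1024/655] → run H
t=8: vr[B=4096/1991 C=2048/655 F=1558016/523633 H=1103872/277065] → run B
t=9: vr[B=5120/1991 C=2048/655 F=1558016/523633 H=1103872/277065] → run B
t=10: vr[C=2048/655 F=1558016/523633 H=1103872/277065] → run F
t=11: vr[C=2048/655 F=2577408/523633 H=1103872/277065] → run C
t=12: vr[C=3072/655 F=2577408/523633 H=1103872/277065] → run H
t=13: vr[C=3072/655 F=2577408/523633 H=1774592/277065] → run C
t=14: vr[F=2577408/523633 H=1774592/277065] → run F
t=15: vr[H=1774592/277065] → run H
t=16: vr[H=815104/92355] → run H
t=17: vr[H=3116032/277065] → run H
t=18: vr[H=3786752/277065] → run H
t=19: (idle)
t=20: (idle)
t=21: (idle)
t=22: (idle)
t=23: (idle)
t=24: (idle)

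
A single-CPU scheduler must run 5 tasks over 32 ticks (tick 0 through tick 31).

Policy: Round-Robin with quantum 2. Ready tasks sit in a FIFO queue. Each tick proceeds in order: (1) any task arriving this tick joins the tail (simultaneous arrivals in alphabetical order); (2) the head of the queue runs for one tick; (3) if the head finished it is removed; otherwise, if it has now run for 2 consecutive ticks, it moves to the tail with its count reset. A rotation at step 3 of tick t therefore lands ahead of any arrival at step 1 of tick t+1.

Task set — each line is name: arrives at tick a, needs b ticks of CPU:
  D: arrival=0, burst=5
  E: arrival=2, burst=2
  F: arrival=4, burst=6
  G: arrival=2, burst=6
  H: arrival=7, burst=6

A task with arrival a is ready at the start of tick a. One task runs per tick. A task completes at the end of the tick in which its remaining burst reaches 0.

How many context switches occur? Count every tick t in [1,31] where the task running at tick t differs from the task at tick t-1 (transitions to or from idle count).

context switches = 12

t=0: queue=[D] q_used=0 → run D
t=1: queue=[D] q_used=1 → run D
t=2: queue=[D,E,G] q_used=0 → run D
t=3: queue=[D,E,G] q_used=1 → run D
t=4: queue=[E,G,D,F] q_used=0 → run E
t=5: queue=[E,G,D,F] q_used=1 → run E
t=6: queue=[G,D,F] q_used=0 → run G
t=7: queue=[G,D,F,H] q_used=1 → run G
t=8: queue=[D,F,H,G] q_used=0 → run D
t=9: queue=[F,H,G] q_used=0 → run F
t=10: queue=[F,H,G] q_used=1 → run F
t=11: queue=[H,G,F] q_used=0 → run H
t=12: queue=[H,G,F] q_used=1 → run H
t=13: queue=[G,F,H] q_used=0 → run G
t=14: queue=[G,F,H] q_used=1 → run G
t=15: queue=[F,H,G] q_used=0 → run F
t=16: queue=[F,H,G] q_used=1 → run F
t=17: queue=[H,G,F] q_used=0 → run H
t=18: queue=[H,G,F] q_used=1 → run H
t=19: queue=[G,F,H] q_used=0 → run G
t=20: queue=[G,F,H] q_used=1 → run G
t=21: queue=[F,H] q_used=0 → run F
t=22: queue=[F,H] q_used=1 → run F
t=23: queue=[H] q_used=0 → run H
t=24: queue=[H] q_used=1 → run H
t=25: (idle)
t=26: (idle)
t=27: (idle)
t=28: (idle)
t=29: (idle)
t=30: (idle)
t=31: (idle)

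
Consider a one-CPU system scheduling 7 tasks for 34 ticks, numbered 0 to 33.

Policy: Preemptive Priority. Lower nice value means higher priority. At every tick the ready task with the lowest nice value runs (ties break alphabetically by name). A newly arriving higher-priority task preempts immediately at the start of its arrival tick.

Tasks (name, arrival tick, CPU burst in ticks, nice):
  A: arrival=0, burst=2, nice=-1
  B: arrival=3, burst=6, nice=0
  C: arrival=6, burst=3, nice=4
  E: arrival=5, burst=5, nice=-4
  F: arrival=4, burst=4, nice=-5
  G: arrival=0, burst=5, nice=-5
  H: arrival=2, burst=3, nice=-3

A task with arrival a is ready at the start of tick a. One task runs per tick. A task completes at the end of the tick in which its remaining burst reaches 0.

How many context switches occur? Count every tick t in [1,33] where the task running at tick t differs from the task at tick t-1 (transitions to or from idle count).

context switches = 8

t=0: ready={A,G} → run G
t=1: ready={A,G} → run G
t=2: ready={A,G,H} → run G
t=3: ready={A,B,G,H} → run G
t=4: ready={A,B,F,G,H} → run F
t=5: ready={A,B,E,F,G,H} → run F
t=6: ready={A,B,C,E,F,G,H} → run F
t=7: ready={A,B,C,E,F,G,H} → run F
t=8: ready={A,B,C,E,G,H} → run G
t=9: ready={A,B,C,E,H} → run E
t=10: ready={A,B,C,E,H} → run E
t=11: ready={A,B,C,E,H} → run E
t=12: ready={A,B,C,E,H} → run E
t=13: ready={A,B,C,E,H} → run E
t=14: ready={A,B,C,H} → run H
t=15: ready={A,B,C,H} → run H
t=16: ready={A,B,C,H} → run H
t=17: ready={A,B,C} → run A
t=18: ready={A,B,C} → run A
t=19: ready={B,C} → run B
t=20: ready={B,C} → run B
t=21: ready={B,C} → run B
t=22: ready={B,C} → run B
t=23: ready={B,C} → run B
t=24: ready={B,C} → run B
t=25: ready={C} → run C
t=26: ready={C} → run C
t=27: ready={C} → run C
t=28: (idle)
t=29: (idle)
t=30: (idle)
t=31: (idle)
t=32: (idle)
t=33: (idle)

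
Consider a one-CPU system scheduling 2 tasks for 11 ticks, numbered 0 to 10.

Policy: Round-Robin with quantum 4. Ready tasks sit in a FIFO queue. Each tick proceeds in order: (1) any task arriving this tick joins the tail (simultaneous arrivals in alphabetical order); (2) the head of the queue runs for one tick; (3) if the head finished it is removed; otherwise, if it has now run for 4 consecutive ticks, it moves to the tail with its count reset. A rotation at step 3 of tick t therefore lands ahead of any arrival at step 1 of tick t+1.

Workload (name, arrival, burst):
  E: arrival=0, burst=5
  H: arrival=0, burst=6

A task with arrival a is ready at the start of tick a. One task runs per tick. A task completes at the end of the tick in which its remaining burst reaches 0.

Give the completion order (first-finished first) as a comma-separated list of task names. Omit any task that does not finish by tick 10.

t=0: queue=[E,H] q_used=0 → run E
t=1: queue=[E,H] q_used=1 → run E
t=2: queue=[E,H] q_used=2 → run E
t=3: queue=[E,H] q_used=3 → run E
t=4: queue=[H,E] q_used=0 → run H
t=5: queue=[H,E] q_used=1 → run H
t=6: queue=[H,E] q_used=2 → run H
t=7: queue=[H,E] q_used=3 → run H
t=8: queue=[E,H] q_used=0 → run E
t=9: queue=[H] q_used=0 → run H
t=10: queue=[H] q_used=1 → run H

completion order = E, H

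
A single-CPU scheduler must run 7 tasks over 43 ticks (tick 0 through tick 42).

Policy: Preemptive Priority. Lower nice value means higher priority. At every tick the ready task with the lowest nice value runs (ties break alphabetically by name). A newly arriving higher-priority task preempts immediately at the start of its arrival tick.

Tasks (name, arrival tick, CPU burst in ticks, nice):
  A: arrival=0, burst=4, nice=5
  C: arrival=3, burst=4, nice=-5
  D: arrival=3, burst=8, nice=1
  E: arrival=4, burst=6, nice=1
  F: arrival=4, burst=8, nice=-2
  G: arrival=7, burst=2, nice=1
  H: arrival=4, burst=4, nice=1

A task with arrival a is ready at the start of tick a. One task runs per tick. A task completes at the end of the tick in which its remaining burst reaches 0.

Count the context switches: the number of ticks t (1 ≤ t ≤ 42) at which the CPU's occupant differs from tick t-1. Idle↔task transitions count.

context switches = 8

t=0: ready={A} → run A
t=1: ready={A} → run A
t=2: ready={A} → run A
t=3: ready={A,C,D} → run C
t=4: ready={A,C,D,E,F,H} → run C
t=5: ready={A,C,D,E,F,H} → run C
t=6: ready={A,C,D,E,F,H} → run C
t=7: ready={A,D,E,F,G,H} → run F
t=8: ready={A,D,E,F,G,H} → run F
t=9: ready={A,D,E,F,G,H} → run F
t=10: ready={A,D,E,F,G,H} → run F
t=11: ready={A,D,E,F,G,H} → run F
t=12: ready={A,D,E,F,G,H} → run F
t=13: ready={A,D,E,F,G,H} → run F
t=14: ready={A,D,E,F,G,H} → run F
t=15: ready={A,D,E,G,H} → run D
t=16: ready={A,D,E,G,H} → run D
t=17: ready={A,D,E,G,H} → run D
t=18: ready={A,D,E,G,H} → run D
t=19: ready={A,D,E,G,H} → run D
t=20: ready={A,D,E,G,H} → run D
t=21: ready={A,D,E,G,H} → run D
t=22: ready={A,D,E,G,H} → run D
t=23: ready={A,E,G,H} → run E
t=24: ready={A,E,G,H} → run E
t=25: ready={A,E,G,H} → run E
t=26: ready={A,E,G,H} → run E
t=27: ready={A,E,G,H} → run E
t=28: ready={A,E,G,H} → run E
t=29: ready={A,G,H} → run G
t=30: ready={A,G,H} → run G
t=31: ready={A,H} → run H
t=32: ready={A,H} → run H
t=33: ready={A,H} → run H
t=34: ready={A,H} → run H
t=35: ready={A} → run A
t=36: (idle)
t=37: (idle)
t=38: (idle)
t=39: (idle)
t=40: (idle)
t=41: (idle)
t=42: (idle)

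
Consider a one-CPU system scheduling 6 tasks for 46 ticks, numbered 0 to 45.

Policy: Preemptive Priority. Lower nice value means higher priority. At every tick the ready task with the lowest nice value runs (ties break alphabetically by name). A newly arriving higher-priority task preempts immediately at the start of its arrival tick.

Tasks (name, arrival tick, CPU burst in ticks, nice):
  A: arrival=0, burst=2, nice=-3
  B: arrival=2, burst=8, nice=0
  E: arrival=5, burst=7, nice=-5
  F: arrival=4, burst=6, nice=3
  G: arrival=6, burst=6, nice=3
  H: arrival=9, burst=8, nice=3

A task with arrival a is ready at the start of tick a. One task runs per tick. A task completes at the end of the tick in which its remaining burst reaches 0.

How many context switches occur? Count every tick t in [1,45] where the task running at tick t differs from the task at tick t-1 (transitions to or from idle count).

t=0: ready={A} → run A
t=1: ready={A} → run A
t=2: ready={B} → run B
t=3: ready={B} → run B
t=4: ready={B,F} → run B
t=5: ready={B,E,F} → run E
t=6: ready={B,E,F,G} → run E
t=7: ready={B,E,F,G} → run E
t=8: ready={B,E,F,G} → run E
t=9: ready={B,E,F,G,H} → run E
t=10: ready={B,E,F,G,H} → run E
t=11: ready={B,E,F,G,H} → run E
t=12: ready={B,F,G,H} → run B
t=13: ready={B,F,G,H} → run B
t=14: ready={B,F,G,H} → run B
t=15: ready={B,F,G,H} → run B
t=16: ready={B,F,G,H} → run B
t=17: ready={F,G,H} → run F
t=18: ready={F,G,H} → run F
t=19: ready={F,G,H} → run F
t=20: ready={F,G,H} → run F
t=21: ready={F,G,H} → run F
t=22: ready={F,G,H} → run F
t=23: ready={G,H} → run G
t=24: ready={G,H} → run G
t=25: ready={G,H} → run G
t=26: ready={G,H} → run G
t=27: ready={G,H} → run G
t=28: ready={G,H} → run G
t=29: ready={H} → run H
t=30: ready={H} → run H
t=31: ready={H} → run H
t=32: ready={H} → run H
t=33: ready={H} → run H
t=34: ready={H} → run H
t=35: ready={H} → run H
t=36: ready={H} → run H
t=37: (idle)
t=38: (idle)
t=39: (idle)
t=40: (idle)
t=41: (idle)
t=42: (idle)
t=43: (idle)
t=44: (idle)
t=45: (idle)

context switches = 7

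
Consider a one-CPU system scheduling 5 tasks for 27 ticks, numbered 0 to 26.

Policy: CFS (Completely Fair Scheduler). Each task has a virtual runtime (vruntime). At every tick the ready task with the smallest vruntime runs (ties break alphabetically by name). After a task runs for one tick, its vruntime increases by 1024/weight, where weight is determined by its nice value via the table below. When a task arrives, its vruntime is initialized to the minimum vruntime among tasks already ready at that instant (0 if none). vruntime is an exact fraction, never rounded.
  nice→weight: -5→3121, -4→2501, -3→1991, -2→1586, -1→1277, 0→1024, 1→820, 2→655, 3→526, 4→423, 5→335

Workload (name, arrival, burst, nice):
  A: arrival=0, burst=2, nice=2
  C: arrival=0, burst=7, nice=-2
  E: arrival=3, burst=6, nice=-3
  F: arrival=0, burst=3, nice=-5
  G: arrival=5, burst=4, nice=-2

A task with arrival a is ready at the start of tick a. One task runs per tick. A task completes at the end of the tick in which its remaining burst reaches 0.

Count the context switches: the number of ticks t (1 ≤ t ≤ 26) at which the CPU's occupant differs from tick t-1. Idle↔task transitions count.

context switches = 21

t=0: vr[A=0 C=0 F=0] → run A
t=1: vr[A=1024/655 C=0 F=0] → run C
t=2: vr[A=1024/655 C=512/793 F=0] → run F
t=3: vr[A=1024/655 C=512/793 E=1024/3121 F=1024/3121] → run E
t=4: vr[A=1024/655 C=512/793 E=5234688/6213911 F=1024/3121] → run F
t=5: vr[A=1024/655 C=512/793 E=5234688/6213911 F=2048/3121 G=512/793] → run C
t=6: vr[A=1024/655 C=1024/793 E=5234688/6213911 F=2048/3121 G=512/793] → run G
t=7: vr[A=1024/655 C=1024/793 E=5234688/6213911 F=2048/3121 G=1024/793] → run F
t=8: vr[A=1024/655 C=1024/793 E=5234688/6213911 G=1024/793] → run E
t=9: vr[A=1024/655 C=1024/793 E=8430592/6213911 G=1024/793] → run C
t=10: vr[A=1024/655 C=1536/793 E=8430592/6213911 G=1024/793] → run G
t=11: vr[A=1024/655 C=1536/793 E=8430592/6213911 G=1536/793] → run E
t=12: vr[A=1024/655 C=1536/793 E=11626496/6213911 G=1536/793] → run A
t=13: vr[C=1536/793 E=11626496/6213911 G=1536/793] → run E
t=14: vr[C=1536/793 E=14822400/6213911 G=1536/793] → run C
t=15: vr[C=2048/793 E=14822400/6213911 G=1536/793] → run G
t=16: vr[C=2048/793 E=14822400/6213911 G=2048/793] → run E
t=17: vr[C=2048/793 E=18018304/6213911 G=2048/793] → run C
t=18: vr[C=2560/793 E=18018304/6213911 G=2048/793] → run G
t=19: vr[C=2560/793 E=18018304/6213911] → run E
t=20: vr[C=2560/793] → run C
t=21: vr[C=3072/793] → run C
t=22: (idle)
t=23: (idle)
t=24: (idle)
t=25: (idle)
t=26: (idle)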